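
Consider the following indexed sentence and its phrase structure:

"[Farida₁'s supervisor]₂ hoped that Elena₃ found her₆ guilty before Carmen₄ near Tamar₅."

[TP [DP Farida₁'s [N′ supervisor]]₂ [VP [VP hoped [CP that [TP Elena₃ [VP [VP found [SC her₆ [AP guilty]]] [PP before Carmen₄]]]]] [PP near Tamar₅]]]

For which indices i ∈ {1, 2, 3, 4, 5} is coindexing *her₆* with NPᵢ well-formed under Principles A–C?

*her* is a pronoun, so Principle B applies: it must be free in its binding domain.
Binding domain of *her₆*: the embedded TP, whose subject is Elena₃.
*Farida₁* and the pronoun do not c-command one another → neither Principle B nor Principle C is at stake; coindexation permitted.
*[Farida₁'s supervisor]₂* c-commands the pronoun but from outside its binding domain, and is not c-commanded by it → coindexation permitted.
*Elena₃* c-commands the pronoun within its binding domain → coindexation would violate Principle B.
*Carmen₄* and the pronoun do not c-command one another → neither Principle B nor Principle C is at stake; coindexation permitted.
*Tamar₅* and the pronoun do not c-command one another → neither Principle B nor Principle C is at stake; coindexation permitted.

{1, 2, 4, 5}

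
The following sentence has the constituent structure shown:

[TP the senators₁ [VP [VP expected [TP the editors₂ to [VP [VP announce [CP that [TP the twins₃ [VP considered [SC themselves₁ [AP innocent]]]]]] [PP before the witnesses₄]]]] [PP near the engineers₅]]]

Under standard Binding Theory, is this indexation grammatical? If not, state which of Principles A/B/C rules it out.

The two coindexed NPs are *the senators₁* and *themselves₁*.
*themselves₁* is an anaphor. Principle A requires it to be bound within its binding domain — the embedded TP, whose subject is the twins₃.
Within that domain it is c-commanded by *the twins₃*, which does not share its index.
*the senators₁* does c-command the anaphor, but from outside its binding domain.
The anaphor is unbound in its domain → Principle A violation.

Principle A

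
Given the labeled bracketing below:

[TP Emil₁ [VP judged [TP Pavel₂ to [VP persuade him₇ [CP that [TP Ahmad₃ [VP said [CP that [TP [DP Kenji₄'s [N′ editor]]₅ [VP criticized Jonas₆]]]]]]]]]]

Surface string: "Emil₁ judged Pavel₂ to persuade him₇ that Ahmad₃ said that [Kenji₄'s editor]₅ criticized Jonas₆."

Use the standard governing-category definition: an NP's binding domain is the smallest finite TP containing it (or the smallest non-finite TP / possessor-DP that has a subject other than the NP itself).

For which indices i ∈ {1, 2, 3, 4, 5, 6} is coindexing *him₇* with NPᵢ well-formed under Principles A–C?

*him* is a pronoun, so Principle B applies: it must be free in its binding domain.
Binding domain of *him₇*: the embedded TP, whose subject is Pavel₂.
*Emil₁* c-commands the pronoun but from outside its binding domain, and is not c-commanded by it → coindexation permitted.
*Pavel₂* c-commands the pronoun within its binding domain → coindexation would violate Principle B.
*Ahmad₃*: the pronoun c-commands this R-expression → coindexation would violate Principle C on *Ahmad₃*.
*Kenji₄*: the pronoun c-commands this R-expression → coindexation would violate Principle C on *Kenji₄*.
*[Kenji₄'s editor]₅*: the pronoun c-commands this R-expression → coindexation would violate Principle C on *[Kenji₄'s editor]₅*.
*Jonas₆*: the pronoun c-commands this R-expression → coindexation would violate Principle C on *Jonas₆*.

{1}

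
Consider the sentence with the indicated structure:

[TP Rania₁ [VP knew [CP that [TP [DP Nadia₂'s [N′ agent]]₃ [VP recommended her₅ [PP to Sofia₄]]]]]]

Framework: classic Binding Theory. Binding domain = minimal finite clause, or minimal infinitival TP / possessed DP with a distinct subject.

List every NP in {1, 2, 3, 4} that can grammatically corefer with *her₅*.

{1, 2}

*her* is a pronoun, so Principle B applies: it must be free in its binding domain.
Binding domain of *her₅*: the embedded TP, whose subject is [Nadia₂'s agent]₃.
*Rania₁* c-commands the pronoun but from outside its binding domain, and is not c-commanded by it → coindexation permitted.
*Nadia₂* and the pronoun do not c-command one another → neither Principle B nor Principle C is at stake; coindexation permitted.
*[Nadia₂'s agent]₃* c-commands the pronoun within its binding domain → coindexation would violate Principle B.
*Sofia₄*: the pronoun c-commands this R-expression → coindexation would violate Principle C on *Sofia₄*.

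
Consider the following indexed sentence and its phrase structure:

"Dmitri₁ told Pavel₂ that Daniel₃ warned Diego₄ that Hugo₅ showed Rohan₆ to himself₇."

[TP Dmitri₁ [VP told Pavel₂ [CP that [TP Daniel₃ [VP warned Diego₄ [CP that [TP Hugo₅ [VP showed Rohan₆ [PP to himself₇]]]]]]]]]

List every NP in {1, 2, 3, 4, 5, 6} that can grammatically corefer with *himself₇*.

*himself* is an anaphor, so Principle A applies: it must be bound in its binding domain.
Binding domain of *himself₇*: the embedded TP, whose subject is Hugo₅.
*Dmitri₁* c-commands the anaphor but is outside its binding domain → cannot satisfy Principle A.
*Pavel₂* c-commands the anaphor but is outside its binding domain → cannot satisfy Principle A.
*Daniel₃* c-commands the anaphor but is outside its binding domain → cannot satisfy Principle A.
*Diego₄* c-commands the anaphor but is outside its binding domain → cannot satisfy Principle A.
*Hugo₅* c-commands the anaphor within its binding domain → licit binder.
*Rohan₆* c-commands the anaphor within its binding domain → licit binder.

{5, 6}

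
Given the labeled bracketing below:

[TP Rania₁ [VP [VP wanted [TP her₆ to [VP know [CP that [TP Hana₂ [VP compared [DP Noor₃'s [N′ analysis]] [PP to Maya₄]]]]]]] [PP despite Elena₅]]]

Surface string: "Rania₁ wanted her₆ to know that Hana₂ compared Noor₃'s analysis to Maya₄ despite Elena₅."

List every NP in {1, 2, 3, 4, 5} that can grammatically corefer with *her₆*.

*her* is a pronoun, so Principle B applies: it must be free in its binding domain.
Binding domain of *her₆*: the matrix TP, whose subject is Rania₁.
*Rania₁* c-commands the pronoun within its binding domain → coindexation would violate Principle B.
*Hana₂*: the pronoun c-commands this R-expression → coindexation would violate Principle C on *Hana₂*.
*Noor₃*: the pronoun c-commands this R-expression → coindexation would violate Principle C on *Noor₃*.
*Maya₄*: the pronoun c-commands this R-expression → coindexation would violate Principle C on *Maya₄*.
*Elena₅* and the pronoun do not c-command one another → neither Principle B nor Principle C is at stake; coindexation permitted.

{5}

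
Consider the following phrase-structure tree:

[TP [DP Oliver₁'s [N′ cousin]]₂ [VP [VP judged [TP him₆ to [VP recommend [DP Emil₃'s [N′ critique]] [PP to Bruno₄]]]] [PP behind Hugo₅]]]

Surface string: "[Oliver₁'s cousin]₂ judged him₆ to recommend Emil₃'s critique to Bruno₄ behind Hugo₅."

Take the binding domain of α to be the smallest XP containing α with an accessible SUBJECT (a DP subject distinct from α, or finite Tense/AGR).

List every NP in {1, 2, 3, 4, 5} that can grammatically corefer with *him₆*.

*him* is a pronoun, so Principle B applies: it must be free in its binding domain.
Binding domain of *him₆*: the matrix TP, whose subject is [Oliver₁'s cousin]₂.
*Oliver₁* and the pronoun do not c-command one another → neither Principle B nor Principle C is at stake; coindexation permitted.
*[Oliver₁'s cousin]₂* c-commands the pronoun within its binding domain → coindexation would violate Principle B.
*Emil₃*: the pronoun c-commands this R-expression → coindexation would violate Principle C on *Emil₃*.
*Bruno₄*: the pronoun c-commands this R-expression → coindexation would violate Principle C on *Bruno₄*.
*Hugo₅* and the pronoun do not c-command one another → neither Principle B nor Principle C is at stake; coindexation permitted.

{1, 5}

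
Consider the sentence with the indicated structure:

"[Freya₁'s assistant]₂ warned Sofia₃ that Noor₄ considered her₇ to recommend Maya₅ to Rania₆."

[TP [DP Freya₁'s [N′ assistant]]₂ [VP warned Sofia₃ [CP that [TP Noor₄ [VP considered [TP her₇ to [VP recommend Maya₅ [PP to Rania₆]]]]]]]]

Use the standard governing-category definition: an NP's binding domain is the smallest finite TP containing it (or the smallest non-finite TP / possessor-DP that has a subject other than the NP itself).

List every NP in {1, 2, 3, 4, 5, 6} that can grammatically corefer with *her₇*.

{1, 2, 3}

*her* is a pronoun, so Principle B applies: it must be free in its binding domain.
Binding domain of *her₇*: the embedded TP, whose subject is Noor₄.
*Freya₁* and the pronoun do not c-command one another → neither Principle B nor Principle C is at stake; coindexation permitted.
*[Freya₁'s assistant]₂* c-commands the pronoun but from outside its binding domain, and is not c-commanded by it → coindexation permitted.
*Sofia₃* c-commands the pronoun but from outside its binding domain, and is not c-commanded by it → coindexation permitted.
*Noor₄* c-commands the pronoun within its binding domain → coindexation would violate Principle B.
*Maya₅*: the pronoun c-commands this R-expression → coindexation would violate Principle C on *Maya₅*.
*Rania₆*: the pronoun c-commands this R-expression → coindexation would violate Principle C on *Rania₆*.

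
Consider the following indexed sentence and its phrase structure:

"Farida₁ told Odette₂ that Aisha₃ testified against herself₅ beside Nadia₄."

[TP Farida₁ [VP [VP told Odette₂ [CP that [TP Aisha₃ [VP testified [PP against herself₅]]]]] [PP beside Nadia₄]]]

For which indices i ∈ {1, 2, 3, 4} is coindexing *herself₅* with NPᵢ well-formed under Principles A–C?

{3}

*herself* is an anaphor, so Principle A applies: it must be bound in its binding domain.
Binding domain of *herself₅*: the embedded TP, whose subject is Aisha₃.
*Farida₁* c-commands the anaphor but is outside its binding domain → cannot satisfy Principle A.
*Odette₂* c-commands the anaphor but is outside its binding domain → cannot satisfy Principle A.
*Aisha₃* c-commands the anaphor within its binding domain → licit binder.
*Nadia₄* does not c-command the anaphor → cannot bind it.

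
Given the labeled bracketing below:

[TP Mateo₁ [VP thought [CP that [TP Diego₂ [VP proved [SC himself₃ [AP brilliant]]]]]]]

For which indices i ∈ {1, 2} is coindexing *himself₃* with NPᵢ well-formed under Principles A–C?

*himself* is an anaphor, so Principle A applies: it must be bound in its binding domain.
Binding domain of *himself₃*: the embedded TP, whose subject is Diego₂.
*Mateo₁* c-commands the anaphor but is outside its binding domain → cannot satisfy Principle A.
*Diego₂* c-commands the anaphor within its binding domain → licit binder.

{2}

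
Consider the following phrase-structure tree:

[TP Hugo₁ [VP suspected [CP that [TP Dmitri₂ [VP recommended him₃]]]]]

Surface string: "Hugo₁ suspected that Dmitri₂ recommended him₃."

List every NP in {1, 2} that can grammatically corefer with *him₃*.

*him* is a pronoun, so Principle B applies: it must be free in its binding domain.
Binding domain of *him₃*: the embedded TP, whose subject is Dmitri₂.
*Hugo₁* c-commands the pronoun but from outside its binding domain, and is not c-commanded by it → coindexation permitted.
*Dmitri₂* c-commands the pronoun within its binding domain → coindexation would violate Principle B.

{1}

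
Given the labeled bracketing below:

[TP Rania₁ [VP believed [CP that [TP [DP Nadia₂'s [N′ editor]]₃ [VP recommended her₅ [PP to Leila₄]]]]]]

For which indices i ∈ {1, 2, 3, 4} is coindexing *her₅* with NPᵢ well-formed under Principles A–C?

{1, 2}

*her* is a pronoun, so Principle B applies: it must be free in its binding domain.
Binding domain of *her₅*: the embedded TP, whose subject is [Nadia₂'s editor]₃.
*Rania₁* c-commands the pronoun but from outside its binding domain, and is not c-commanded by it → coindexation permitted.
*Nadia₂* and the pronoun do not c-command one another → neither Principle B nor Principle C is at stake; coindexation permitted.
*[Nadia₂'s editor]₃* c-commands the pronoun within its binding domain → coindexation would violate Principle B.
*Leila₄*: the pronoun c-commands this R-expression → coindexation would violate Principle C on *Leila₄*.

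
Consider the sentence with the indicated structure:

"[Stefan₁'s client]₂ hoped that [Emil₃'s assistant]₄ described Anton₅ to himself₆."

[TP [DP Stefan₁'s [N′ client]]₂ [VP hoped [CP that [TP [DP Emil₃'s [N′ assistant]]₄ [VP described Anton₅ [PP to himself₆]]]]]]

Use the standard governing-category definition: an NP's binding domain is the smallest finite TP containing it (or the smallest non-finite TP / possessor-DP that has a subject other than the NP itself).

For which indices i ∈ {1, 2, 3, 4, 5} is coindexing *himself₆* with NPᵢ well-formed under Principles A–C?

*himself* is an anaphor, so Principle A applies: it must be bound in its binding domain.
Binding domain of *himself₆*: the embedded TP, whose subject is [Emil₃'s assistant]₄.
*Stefan₁* does not c-command the anaphor → cannot bind it.
*[Stefan₁'s client]₂* c-commands the anaphor but is outside its binding domain → cannot satisfy Principle A.
*Emil₃* does not c-command the anaphor → cannot bind it.
*[Emil₃'s assistant]₄* c-commands the anaphor within its binding domain → licit binder.
*Anton₅* c-commands the anaphor within its binding domain → licit binder.

{4, 5}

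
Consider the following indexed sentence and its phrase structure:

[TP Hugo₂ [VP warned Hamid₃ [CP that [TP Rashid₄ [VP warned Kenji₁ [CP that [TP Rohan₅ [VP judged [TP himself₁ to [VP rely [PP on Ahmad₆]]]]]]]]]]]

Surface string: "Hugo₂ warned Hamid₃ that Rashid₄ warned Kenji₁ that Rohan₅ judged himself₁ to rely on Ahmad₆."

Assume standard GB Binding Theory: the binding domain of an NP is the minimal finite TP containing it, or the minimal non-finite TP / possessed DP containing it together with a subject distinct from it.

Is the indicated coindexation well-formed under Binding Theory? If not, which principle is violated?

The two coindexed NPs are *Kenji₁* and *himself₁*.
*himself₁* is an anaphor. Principle A requires it to be bound within its binding domain — the embedded TP, whose subject is Rohan₅.
Within that domain it is c-commanded by *Rohan₅*, which does not share its index.
*Kenji₁* does c-command the anaphor, but from outside its binding domain.
The anaphor is unbound in its domain → Principle A violation.

Principle A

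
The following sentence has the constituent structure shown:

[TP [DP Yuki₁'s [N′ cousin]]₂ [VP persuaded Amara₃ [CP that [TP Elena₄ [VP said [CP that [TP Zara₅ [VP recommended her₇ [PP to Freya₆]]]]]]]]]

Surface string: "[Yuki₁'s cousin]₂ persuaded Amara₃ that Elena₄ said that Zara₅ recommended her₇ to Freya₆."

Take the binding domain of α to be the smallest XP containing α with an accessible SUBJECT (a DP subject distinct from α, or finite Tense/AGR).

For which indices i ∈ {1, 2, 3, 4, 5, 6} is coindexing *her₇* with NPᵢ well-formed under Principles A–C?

{1, 2, 3, 4}

*her* is a pronoun, so Principle B applies: it must be free in its binding domain.
Binding domain of *her₇*: the embedded TP, whose subject is Zara₅.
*Yuki₁* and the pronoun do not c-command one another → neither Principle B nor Principle C is at stake; coindexation permitted.
*[Yuki₁'s cousin]₂* c-commands the pronoun but from outside its binding domain, and is not c-commanded by it → coindexation permitted.
*Amara₃* c-commands the pronoun but from outside its binding domain, and is not c-commanded by it → coindexation permitted.
*Elena₄* c-commands the pronoun but from outside its binding domain, and is not c-commanded by it → coindexation permitted.
*Zara₅* c-commands the pronoun within its binding domain → coindexation would violate Principle B.
*Freya₆*: the pronoun c-commands this R-expression → coindexation would violate Principle C on *Freya₆*.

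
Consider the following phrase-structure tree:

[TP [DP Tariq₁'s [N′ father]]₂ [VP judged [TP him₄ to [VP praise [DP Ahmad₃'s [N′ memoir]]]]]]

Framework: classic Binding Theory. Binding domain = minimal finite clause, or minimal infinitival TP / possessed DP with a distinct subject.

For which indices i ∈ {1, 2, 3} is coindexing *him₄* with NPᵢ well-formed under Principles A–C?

{1}

*him* is a pronoun, so Principle B applies: it must be free in its binding domain.
Binding domain of *him₄*: the matrix TP, whose subject is [Tariq₁'s father]₂.
*Tariq₁* and the pronoun do not c-command one another → neither Principle B nor Principle C is at stake; coindexation permitted.
*[Tariq₁'s father]₂* c-commands the pronoun within its binding domain → coindexation would violate Principle B.
*Ahmad₃*: the pronoun c-commands this R-expression → coindexation would violate Principle C on *Ahmad₃*.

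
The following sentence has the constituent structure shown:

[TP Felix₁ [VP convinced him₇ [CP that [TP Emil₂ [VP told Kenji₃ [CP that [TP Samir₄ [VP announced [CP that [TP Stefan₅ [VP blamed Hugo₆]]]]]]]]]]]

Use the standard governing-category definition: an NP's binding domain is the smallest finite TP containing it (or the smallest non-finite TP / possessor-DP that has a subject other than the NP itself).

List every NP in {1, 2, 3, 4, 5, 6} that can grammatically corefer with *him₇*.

none

*him* is a pronoun, so Principle B applies: it must be free in its binding domain.
Binding domain of *him₇*: the matrix TP, whose subject is Felix₁.
*Felix₁* c-commands the pronoun within its binding domain → coindexation would violate Principle B.
*Emil₂*: the pronoun c-commands this R-expression → coindexation would violate Principle C on *Emil₂*.
*Kenji₃*: the pronoun c-commands this R-expression → coindexation would violate Principle C on *Kenji₃*.
*Samir₄*: the pronoun c-commands this R-expression → coindexation would violate Principle C on *Samir₄*.
*Stefan₅*: the pronoun c-commands this R-expression → coindexation would violate Principle C on *Stefan₅*.
*Hugo₆*: the pronoun c-commands this R-expression → coindexation would violate Principle C on *Hugo₆*.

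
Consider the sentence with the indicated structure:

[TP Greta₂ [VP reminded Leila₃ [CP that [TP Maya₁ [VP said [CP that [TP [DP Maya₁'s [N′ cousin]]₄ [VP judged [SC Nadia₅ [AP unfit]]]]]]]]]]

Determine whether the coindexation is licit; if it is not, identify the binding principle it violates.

The two coindexed NPs are *Maya₁* (the higher occurrence) and *Maya₁* (the lower occurrence).
*Maya₁* (the lower occurrence) is an R-expression. Principle C requires it to be free everywhere.
*Maya₁* (the higher occurrence) c-commands it and carries the same index.
The R-expression is bound → Principle C violation.

Principle C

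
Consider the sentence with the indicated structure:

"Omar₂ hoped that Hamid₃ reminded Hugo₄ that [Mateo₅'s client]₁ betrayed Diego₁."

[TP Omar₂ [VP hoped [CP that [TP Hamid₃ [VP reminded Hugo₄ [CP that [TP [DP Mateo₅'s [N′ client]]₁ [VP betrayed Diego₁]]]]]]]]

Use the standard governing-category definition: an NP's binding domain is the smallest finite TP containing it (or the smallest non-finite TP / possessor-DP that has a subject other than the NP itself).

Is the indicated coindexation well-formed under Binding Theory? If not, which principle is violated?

Principle C

The two coindexed NPs are *[Mateo₅'s client]₁* and *Diego₁*.
*Diego₁* is an R-expression. Principle C requires it to be free everywhere.
*[Mateo₅'s client]₁* c-commands it and carries the same index.
The R-expression is bound → Principle C violation.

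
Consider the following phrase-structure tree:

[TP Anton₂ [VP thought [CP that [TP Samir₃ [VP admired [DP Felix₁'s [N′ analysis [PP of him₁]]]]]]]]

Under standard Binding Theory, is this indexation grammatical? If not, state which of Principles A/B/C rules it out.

Principle B

The two coindexed NPs are *Felix₁* and *him₁*.
*him₁* is a pronoun. Its binding domain is the possessed DP, whose subject is Felix₁.
*Felix₁* c-commands it within that domain and carries the same index.
The pronoun is locally bound → Principle B violation.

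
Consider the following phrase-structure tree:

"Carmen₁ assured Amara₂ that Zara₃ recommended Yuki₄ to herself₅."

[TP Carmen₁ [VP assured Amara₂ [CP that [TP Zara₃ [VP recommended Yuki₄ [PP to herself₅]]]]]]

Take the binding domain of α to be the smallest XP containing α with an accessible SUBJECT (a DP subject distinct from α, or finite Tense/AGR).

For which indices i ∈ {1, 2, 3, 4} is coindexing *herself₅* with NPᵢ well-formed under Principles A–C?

{3, 4}

*herself* is an anaphor, so Principle A applies: it must be bound in its binding domain.
Binding domain of *herself₅*: the embedded TP, whose subject is Zara₃.
*Carmen₁* c-commands the anaphor but is outside its binding domain → cannot satisfy Principle A.
*Amara₂* c-commands the anaphor but is outside its binding domain → cannot satisfy Principle A.
*Zara₃* c-commands the anaphor within its binding domain → licit binder.
*Yuki₄* c-commands the anaphor within its binding domain → licit binder.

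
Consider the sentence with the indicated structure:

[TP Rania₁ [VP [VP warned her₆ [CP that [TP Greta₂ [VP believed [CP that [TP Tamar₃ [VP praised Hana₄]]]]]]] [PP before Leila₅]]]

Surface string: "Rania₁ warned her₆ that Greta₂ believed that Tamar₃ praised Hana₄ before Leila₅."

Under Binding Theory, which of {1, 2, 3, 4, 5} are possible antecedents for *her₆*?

*her* is a pronoun, so Principle B applies: it must be free in its binding domain.
Binding domain of *her₆*: the matrix TP, whose subject is Rania₁.
*Rania₁* c-commands the pronoun within its binding domain → coindexation would violate Principle B.
*Greta₂*: the pronoun c-commands this R-expression → coindexation would violate Principle C on *Greta₂*.
*Tamar₃*: the pronoun c-commands this R-expression → coindexation would violate Principle C on *Tamar₃*.
*Hana₄*: the pronoun c-commands this R-expression → coindexation would violate Principle C on *Hana₄*.
*Leila₅* and the pronoun do not c-command one another → neither Principle B nor Principle C is at stake; coindexation permitted.

{5}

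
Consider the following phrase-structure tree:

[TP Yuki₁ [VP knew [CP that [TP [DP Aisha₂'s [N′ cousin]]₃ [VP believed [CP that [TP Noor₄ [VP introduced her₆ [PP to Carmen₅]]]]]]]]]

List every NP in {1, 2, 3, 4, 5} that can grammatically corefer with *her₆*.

*her* is a pronoun, so Principle B applies: it must be free in its binding domain.
Binding domain of *her₆*: the embedded TP, whose subject is Noor₄.
*Yuki₁* c-commands the pronoun but from outside its binding domain, and is not c-commanded by it → coindexation permitted.
*Aisha₂* and the pronoun do not c-command one another → neither Principle B nor Principle C is at stake; coindexation permitted.
*[Aisha₂'s cousin]₃* c-commands the pronoun but from outside its binding domain, and is not c-commanded by it → coindexation permitted.
*Noor₄* c-commands the pronoun within its binding domain → coindexation would violate Principle B.
*Carmen₅*: the pronoun c-commands this R-expression → coindexation would violate Principle C on *Carmen₅*.

{1, 2, 3}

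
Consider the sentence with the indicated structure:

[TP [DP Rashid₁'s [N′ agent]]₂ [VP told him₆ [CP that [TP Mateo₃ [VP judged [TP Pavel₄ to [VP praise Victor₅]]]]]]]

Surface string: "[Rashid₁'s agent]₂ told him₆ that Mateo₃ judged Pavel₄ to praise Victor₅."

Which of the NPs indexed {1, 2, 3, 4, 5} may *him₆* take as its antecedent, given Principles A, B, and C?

{1}

*him* is a pronoun, so Principle B applies: it must be free in its binding domain.
Binding domain of *him₆*: the matrix TP, whose subject is [Rashid₁'s agent]₂.
*Rashid₁* and the pronoun do not c-command one another → neither Principle B nor Principle C is at stake; coindexation permitted.
*[Rashid₁'s agent]₂* c-commands the pronoun within its binding domain → coindexation would violate Principle B.
*Mateo₃*: the pronoun c-commands this R-expression → coindexation would violate Principle C on *Mateo₃*.
*Pavel₄*: the pronoun c-commands this R-expression → coindexation would violate Principle C on *Pavel₄*.
*Victor₅*: the pronoun c-commands this R-expression → coindexation would violate Principle C on *Victor₅*.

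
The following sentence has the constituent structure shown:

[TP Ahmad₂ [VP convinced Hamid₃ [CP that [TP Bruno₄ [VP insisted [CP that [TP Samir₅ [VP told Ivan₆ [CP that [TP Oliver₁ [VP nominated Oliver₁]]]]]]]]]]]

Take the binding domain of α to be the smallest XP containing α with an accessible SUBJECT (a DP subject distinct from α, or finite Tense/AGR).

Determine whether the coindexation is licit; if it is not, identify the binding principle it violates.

The two coindexed NPs are *Oliver₁* (the higher occurrence) and *Oliver₁* (the lower occurrence).
*Oliver₁* (the lower occurrence) is an R-expression. Principle C requires it to be free everywhere.
*Oliver₁* (the higher occurrence) c-commands it and carries the same index.
The R-expression is bound → Principle C violation.

Principle C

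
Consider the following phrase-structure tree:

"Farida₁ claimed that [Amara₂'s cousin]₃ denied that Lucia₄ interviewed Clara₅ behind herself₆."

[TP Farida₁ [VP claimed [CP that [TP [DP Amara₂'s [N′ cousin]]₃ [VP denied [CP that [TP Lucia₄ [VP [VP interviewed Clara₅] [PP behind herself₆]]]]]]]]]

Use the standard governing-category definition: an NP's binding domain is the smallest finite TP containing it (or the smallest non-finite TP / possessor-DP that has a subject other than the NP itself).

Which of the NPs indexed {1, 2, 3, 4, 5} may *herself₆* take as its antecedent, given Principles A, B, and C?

*herself* is an anaphor, so Principle A applies: it must be bound in its binding domain.
Binding domain of *herself₆*: the embedded TP, whose subject is Lucia₄.
*Farida₁* c-commands the anaphor but is outside its binding domain → cannot satisfy Principle A.
*Amara₂* does not c-command the anaphor → cannot bind it.
*[Amara₂'s cousin]₃* c-commands the anaphor but is outside its binding domain → cannot satisfy Principle A.
*Lucia₄* c-commands the anaphor within its binding domain → licit binder.
*Clara₅* does not c-command the anaphor → cannot bind it.

{4}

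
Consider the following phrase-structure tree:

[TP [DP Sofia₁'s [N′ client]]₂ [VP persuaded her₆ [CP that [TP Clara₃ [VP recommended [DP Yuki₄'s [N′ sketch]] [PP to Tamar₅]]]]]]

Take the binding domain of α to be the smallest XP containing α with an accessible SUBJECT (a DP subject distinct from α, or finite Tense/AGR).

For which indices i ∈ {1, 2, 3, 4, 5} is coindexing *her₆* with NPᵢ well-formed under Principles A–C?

*her* is a pronoun, so Principle B applies: it must be free in its binding domain.
Binding domain of *her₆*: the matrix TP, whose subject is [Sofia₁'s client]₂.
*Sofia₁* and the pronoun do not c-command one another → neither Principle B nor Principle C is at stake; coindexation permitted.
*[Sofia₁'s client]₂* c-commands the pronoun within its binding domain → coindexation would violate Principle B.
*Clara₃*: the pronoun c-commands this R-expression → coindexation would violate Principle C on *Clara₃*.
*Yuki₄*: the pronoun c-commands this R-expression → coindexation would violate Principle C on *Yuki₄*.
*Tamar₅*: the pronoun c-commands this R-expression → coindexation would violate Principle C on *Tamar₅*.

{1}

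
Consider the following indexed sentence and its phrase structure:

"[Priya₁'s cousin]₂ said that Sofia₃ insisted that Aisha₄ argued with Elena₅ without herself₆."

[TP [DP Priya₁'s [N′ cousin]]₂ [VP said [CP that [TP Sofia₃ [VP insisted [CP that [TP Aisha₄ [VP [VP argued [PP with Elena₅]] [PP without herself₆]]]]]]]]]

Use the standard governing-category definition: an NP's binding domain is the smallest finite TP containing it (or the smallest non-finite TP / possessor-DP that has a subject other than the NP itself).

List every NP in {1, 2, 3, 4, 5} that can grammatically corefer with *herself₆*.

{4}

*herself* is an anaphor, so Principle A applies: it must be bound in its binding domain.
Binding domain of *herself₆*: the embedded TP, whose subject is Aisha₄.
*Priya₁* does not c-command the anaphor → cannot bind it.
*[Priya₁'s cousin]₂* c-commands the anaphor but is outside its binding domain → cannot satisfy Principle A.
*Sofia₃* c-commands the anaphor but is outside its binding domain → cannot satisfy Principle A.
*Aisha₄* c-commands the anaphor within its binding domain → licit binder.
*Elena₅* does not c-command the anaphor → cannot bind it.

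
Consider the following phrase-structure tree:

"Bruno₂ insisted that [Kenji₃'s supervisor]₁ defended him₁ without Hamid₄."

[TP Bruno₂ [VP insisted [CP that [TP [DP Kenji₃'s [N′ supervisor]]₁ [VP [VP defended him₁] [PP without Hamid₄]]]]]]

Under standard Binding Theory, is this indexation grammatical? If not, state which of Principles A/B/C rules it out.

The two coindexed NPs are *[Kenji₃'s supervisor]₁* and *him₁*.
*him₁* is a pronoun. Its binding domain is the embedded TP, whose subject is [Kenji₃'s supervisor]₁.
*[Kenji₃'s supervisor]₁* c-commands it within that domain and carries the same index.
The pronoun is locally bound → Principle B violation.

Principle B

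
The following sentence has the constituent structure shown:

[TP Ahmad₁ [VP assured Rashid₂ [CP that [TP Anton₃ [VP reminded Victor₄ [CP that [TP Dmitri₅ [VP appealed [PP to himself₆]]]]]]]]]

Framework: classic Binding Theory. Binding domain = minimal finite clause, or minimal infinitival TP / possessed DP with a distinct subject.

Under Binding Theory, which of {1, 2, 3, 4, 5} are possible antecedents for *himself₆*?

*himself* is an anaphor, so Principle A applies: it must be bound in its binding domain.
Binding domain of *himself₆*: the embedded TP, whose subject is Dmitri₅.
*Ahmad₁* c-commands the anaphor but is outside its binding domain → cannot satisfy Principle A.
*Rashid₂* c-commands the anaphor but is outside its binding domain → cannot satisfy Principle A.
*Anton₃* c-commands the anaphor but is outside its binding domain → cannot satisfy Principle A.
*Victor₄* c-commands the anaphor but is outside its binding domain → cannot satisfy Principle A.
*Dmitri₅* c-commands the anaphor within its binding domain → licit binder.

{5}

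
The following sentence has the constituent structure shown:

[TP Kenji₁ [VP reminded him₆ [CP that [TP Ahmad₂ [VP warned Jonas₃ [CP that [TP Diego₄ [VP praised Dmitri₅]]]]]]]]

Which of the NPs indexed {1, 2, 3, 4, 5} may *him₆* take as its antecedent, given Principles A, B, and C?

*him* is a pronoun, so Principle B applies: it must be free in its binding domain.
Binding domain of *him₆*: the matrix TP, whose subject is Kenji₁.
*Kenji₁* c-commands the pronoun within its binding domain → coindexation would violate Principle B.
*Ahmad₂*: the pronoun c-commands this R-expression → coindexation would violate Principle C on *Ahmad₂*.
*Jonas₃*: the pronoun c-commands this R-expression → coindexation would violate Principle C on *Jonas₃*.
*Diego₄*: the pronoun c-commands this R-expression → coindexation would violate Principle C on *Diego₄*.
*Dmitri₅*: the pronoun c-commands this R-expression → coindexation would violate Principle C on *Dmitri₅*.

none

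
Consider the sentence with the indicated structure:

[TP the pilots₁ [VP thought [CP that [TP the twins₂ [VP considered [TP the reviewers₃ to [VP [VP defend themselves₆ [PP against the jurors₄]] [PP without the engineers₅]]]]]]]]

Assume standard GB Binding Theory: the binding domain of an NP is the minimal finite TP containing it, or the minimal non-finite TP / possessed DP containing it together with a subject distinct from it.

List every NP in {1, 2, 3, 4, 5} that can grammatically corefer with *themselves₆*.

{3}

*themselves* is an anaphor, so Principle A applies: it must be bound in its binding domain.
Binding domain of *themselves₆*: the embedded TP, whose subject is the reviewers₃.
*the pilots₁* c-commands the anaphor but is outside its binding domain → cannot satisfy Principle A.
*the twins₂* c-commands the anaphor but is outside its binding domain → cannot satisfy Principle A.
*the reviewers₃* c-commands the anaphor within its binding domain → licit binder.
*the jurors₄* does not c-command the anaphor → cannot bind it.
*the engineers₅* does not c-command the anaphor → cannot bind it.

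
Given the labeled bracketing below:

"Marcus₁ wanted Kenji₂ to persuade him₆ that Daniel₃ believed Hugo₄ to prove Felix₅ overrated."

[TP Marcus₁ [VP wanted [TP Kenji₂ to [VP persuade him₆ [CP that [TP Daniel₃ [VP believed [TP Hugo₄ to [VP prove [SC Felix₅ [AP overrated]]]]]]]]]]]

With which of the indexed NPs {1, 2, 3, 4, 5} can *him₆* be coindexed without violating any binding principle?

{1}

*him* is a pronoun, so Principle B applies: it must be free in its binding domain.
Binding domain of *him₆*: the embedded TP, whose subject is Kenji₂.
*Marcus₁* c-commands the pronoun but from outside its binding domain, and is not c-commanded by it → coindexation permitted.
*Kenji₂* c-commands the pronoun within its binding domain → coindexation would violate Principle B.
*Daniel₃*: the pronoun c-commands this R-expression → coindexation would violate Principle C on *Daniel₃*.
*Hugo₄*: the pronoun c-commands this R-expression → coindexation would violate Principle C on *Hugo₄*.
*Felix₅*: the pronoun c-commands this R-expression → coindexation would violate Principle C on *Felix₅*.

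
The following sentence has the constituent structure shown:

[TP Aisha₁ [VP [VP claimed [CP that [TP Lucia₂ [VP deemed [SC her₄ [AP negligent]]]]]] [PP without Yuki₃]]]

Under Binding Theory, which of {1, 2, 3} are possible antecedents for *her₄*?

*her* is a pronoun, so Principle B applies: it must be free in its binding domain.
Binding domain of *her₄*: the embedded TP, whose subject is Lucia₂.
*Aisha₁* c-commands the pronoun but from outside its binding domain, and is not c-commanded by it → coindexation permitted.
*Lucia₂* c-commands the pronoun within its binding domain → coindexation would violate Principle B.
*Yuki₃* and the pronoun do not c-command one another → neither Principle B nor Principle C is at stake; coindexation permitted.

{1, 3}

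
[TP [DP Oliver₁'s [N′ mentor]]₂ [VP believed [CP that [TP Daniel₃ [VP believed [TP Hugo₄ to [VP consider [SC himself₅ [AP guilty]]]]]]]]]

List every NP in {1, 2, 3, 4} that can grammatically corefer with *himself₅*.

*himself* is an anaphor, so Principle A applies: it must be bound in its binding domain.
Binding domain of *himself₅*: the embedded TP, whose subject is Hugo₄.
*Oliver₁* does not c-command the anaphor → cannot bind it.
*[Oliver₁'s mentor]₂* c-commands the anaphor but is outside its binding domain → cannot satisfy Principle A.
*Daniel₃* c-commands the anaphor but is outside its binding domain → cannot satisfy Principle A.
*Hugo₄* c-commands the anaphor within its binding domain → licit binder.

{4}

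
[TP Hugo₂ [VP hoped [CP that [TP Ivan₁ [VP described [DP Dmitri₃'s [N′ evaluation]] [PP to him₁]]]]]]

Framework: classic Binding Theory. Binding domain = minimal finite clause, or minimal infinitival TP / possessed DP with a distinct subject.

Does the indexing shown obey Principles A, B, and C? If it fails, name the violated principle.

Principle B

The two coindexed NPs are *Ivan₁* and *him₁*.
*him₁* is a pronoun. Its binding domain is the embedded TP, whose subject is Ivan₁.
*Ivan₁* c-commands it within that domain and carries the same index.
The pronoun is locally bound → Principle B violation.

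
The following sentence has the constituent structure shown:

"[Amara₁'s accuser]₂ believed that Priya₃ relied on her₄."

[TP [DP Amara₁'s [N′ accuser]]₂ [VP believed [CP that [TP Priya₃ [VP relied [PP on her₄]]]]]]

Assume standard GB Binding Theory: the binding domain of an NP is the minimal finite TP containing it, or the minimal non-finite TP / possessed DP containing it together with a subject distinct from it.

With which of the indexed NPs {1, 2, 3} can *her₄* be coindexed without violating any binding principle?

{1, 2}

*her* is a pronoun, so Principle B applies: it must be free in its binding domain.
Binding domain of *her₄*: the embedded TP, whose subject is Priya₃.
*Amara₁* and the pronoun do not c-command one another → neither Principle B nor Principle C is at stake; coindexation permitted.
*[Amara₁'s accuser]₂* c-commands the pronoun but from outside its binding domain, and is not c-commanded by it → coindexation permitted.
*Priya₃* c-commands the pronoun within its binding domain → coindexation would violate Principle B.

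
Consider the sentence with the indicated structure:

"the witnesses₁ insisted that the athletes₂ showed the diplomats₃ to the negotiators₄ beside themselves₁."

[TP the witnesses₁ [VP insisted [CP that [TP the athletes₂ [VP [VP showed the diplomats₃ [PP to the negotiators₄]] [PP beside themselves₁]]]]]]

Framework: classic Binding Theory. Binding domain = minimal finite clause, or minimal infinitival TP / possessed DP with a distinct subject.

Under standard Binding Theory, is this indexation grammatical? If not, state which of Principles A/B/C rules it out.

Principle A

The two coindexed NPs are *the witnesses₁* and *themselves₁*.
*themselves₁* is an anaphor. Principle A requires it to be bound within its binding domain — the embedded TP, whose subject is the athletes₂.
Within that domain it is c-commanded by *the athletes₂*, which does not share its index.
*the witnesses₁* does c-command the anaphor, but from outside its binding domain.
The anaphor is unbound in its domain → Principle A violation.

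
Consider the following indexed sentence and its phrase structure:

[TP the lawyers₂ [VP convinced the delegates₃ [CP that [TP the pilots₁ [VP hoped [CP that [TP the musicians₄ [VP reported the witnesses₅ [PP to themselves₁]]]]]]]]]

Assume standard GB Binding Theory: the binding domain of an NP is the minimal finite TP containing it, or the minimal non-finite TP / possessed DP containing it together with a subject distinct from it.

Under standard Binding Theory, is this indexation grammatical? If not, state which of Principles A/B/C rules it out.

The two coindexed NPs are *the pilots₁* and *themselves₁*.
*themselves₁* is an anaphor. Principle A requires it to be bound within its binding domain — the embedded TP, whose subject is the musicians₄.
Within that domain it is c-commanded by *the musicians₄*, *the witnesses₅*, none of which share its index.
*the pilots₁* does c-command the anaphor, but from outside its binding domain.
The anaphor is unbound in its domain → Principle A violation.

Principle A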